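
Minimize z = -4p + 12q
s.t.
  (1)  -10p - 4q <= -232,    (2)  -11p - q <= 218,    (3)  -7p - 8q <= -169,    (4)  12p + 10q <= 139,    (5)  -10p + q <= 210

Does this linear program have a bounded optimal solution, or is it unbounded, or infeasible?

The boundaries -10p - 4q = -232 and -7p - 8q = -169 meet at (295/13, 33/26), but that point violates 12p + 10q ≤ 139. Every candidate vertex is excluded by some other constraint, so the feasible region is empty.

infeasible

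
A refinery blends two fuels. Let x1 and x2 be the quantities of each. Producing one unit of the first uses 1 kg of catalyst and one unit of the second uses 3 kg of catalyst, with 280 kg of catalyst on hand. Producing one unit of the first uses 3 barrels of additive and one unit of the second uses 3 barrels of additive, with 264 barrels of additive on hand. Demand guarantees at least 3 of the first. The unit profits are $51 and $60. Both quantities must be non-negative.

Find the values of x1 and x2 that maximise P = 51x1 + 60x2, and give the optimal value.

Corner points and P = 51x1 + 60x2:
  (88, 0) → P = 4488
  (3, 0) → P = 153
  (3, 85) → P = 5253

x1 = 3, x2 = 85, maximum P = 5253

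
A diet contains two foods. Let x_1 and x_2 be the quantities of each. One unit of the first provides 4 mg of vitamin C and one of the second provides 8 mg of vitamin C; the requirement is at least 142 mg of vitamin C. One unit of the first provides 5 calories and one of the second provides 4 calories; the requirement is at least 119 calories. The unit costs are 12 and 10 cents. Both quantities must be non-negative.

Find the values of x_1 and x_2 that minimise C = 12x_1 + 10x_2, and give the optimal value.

x_1 = 16, x_2 = 39/4, minimum C = 579/2

Feasible corners and C = 12x_1 + 10x_2:
  (0, 119/4) → C = 595/2
  (71/2, 0) → C = 426
  (16, 39/4) → C = 579/2
The feasible region is unbounded (it extends along (0, 1), (1, 0)), but C strictly increases along every unbounded feasible direction, so there is no improving ray and the minimum is attained at a vertex.

The binding constraints are 4x_1 + 8x_2 = 142 and 5x_1 + 4x_2 = 119.
Solving simultaneously gives x_1 = 16, x_2 = 39/4.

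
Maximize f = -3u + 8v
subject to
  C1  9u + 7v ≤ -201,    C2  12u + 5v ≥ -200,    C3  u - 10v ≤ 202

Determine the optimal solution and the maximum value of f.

u = -395/39, v = -204/13, maximum f = -1237/13

Vertices and f = -3u + 8v:
  (-395/39, -204/13) → f = -1237/13
  (-596/97, -2019/97) → f = -14364/97
  (-198/25, -2624/125) → f = -18022/125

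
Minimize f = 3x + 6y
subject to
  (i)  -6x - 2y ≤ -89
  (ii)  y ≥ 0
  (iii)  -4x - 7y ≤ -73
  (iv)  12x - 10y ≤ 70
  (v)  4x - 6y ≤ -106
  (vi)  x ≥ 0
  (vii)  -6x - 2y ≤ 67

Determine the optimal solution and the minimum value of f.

x = 161/22, y = 248/11, minimum f = 3459/22

Vertices and f = 3x + 6y:
  (161/22, 248/11) → f = 3459/22
  (0, 89/2) → f = 267
  (185/4, 97/2) → f = 1719/4
The feasible region is unbounded (it extends along (0, 1), (5, 6)), but f strictly increases along every unbounded feasible direction, so there is no improving ray and the minimum is attained at a vertex.

The optimum lies where -6x - 2y = -89 and 4x - 6y = -106.
Solving simultaneously gives x = 161/22, y = 248/11.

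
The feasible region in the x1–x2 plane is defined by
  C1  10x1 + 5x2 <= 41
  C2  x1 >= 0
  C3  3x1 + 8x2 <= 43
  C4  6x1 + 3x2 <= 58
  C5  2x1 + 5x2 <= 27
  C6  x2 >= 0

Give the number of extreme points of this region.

Of the 14 pairwise boundary intersections, those satisfying every inequality are:
  (7/4, 47/10)
  (41/10, 0)
  (0, 43/8)
  (0, 0)
  (1, 5)

5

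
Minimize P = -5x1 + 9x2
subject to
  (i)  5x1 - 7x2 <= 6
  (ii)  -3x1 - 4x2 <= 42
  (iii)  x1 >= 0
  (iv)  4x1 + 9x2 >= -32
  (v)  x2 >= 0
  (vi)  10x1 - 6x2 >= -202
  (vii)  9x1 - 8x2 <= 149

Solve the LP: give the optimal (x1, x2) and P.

x1 = 6/5, x2 = 0, minimum P = -6

Extreme points and P = -5x1 + 9x2:
  (6/5, 0) → P = -6
  (995/23, 691/23) → P = 1244/23
  (0, 0) → P = 0
  (0, 101/3) → P = 303
The feasible region is unbounded (it extends along (8, 9), (3, 5)), but P strictly increases along every unbounded feasible direction, so there is no improving ray and the minimum is attained at a vertex.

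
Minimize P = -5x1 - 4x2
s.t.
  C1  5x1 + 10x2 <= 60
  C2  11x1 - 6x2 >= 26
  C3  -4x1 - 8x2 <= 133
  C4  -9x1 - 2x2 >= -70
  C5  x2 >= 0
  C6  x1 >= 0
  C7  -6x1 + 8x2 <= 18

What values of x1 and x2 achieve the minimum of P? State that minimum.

x1 = 29/4, x2 = 19/8, minimum P = -183/4

Feasible corners and P = -5x1 - 4x2:
  (31/7, 53/14) → P = -261/7
  (29/4, 19/8) → P = -183/4
  (26/11, 0) → P = -130/11
  (70/9, 0) → P = -350/9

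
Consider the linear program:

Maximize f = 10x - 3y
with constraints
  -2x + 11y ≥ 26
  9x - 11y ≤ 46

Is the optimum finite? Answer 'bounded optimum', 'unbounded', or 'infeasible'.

From the feasible point (72/7, 326/77), moving in the direction (11, 9) keeps every constraint satisfied while f increases without bound.

unbounded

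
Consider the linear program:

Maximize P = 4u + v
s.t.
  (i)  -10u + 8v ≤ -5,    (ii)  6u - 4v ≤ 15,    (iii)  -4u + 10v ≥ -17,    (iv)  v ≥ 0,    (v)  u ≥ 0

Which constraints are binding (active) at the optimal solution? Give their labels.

Corner points and P = 4u + v:
  (25/2, 15) → P = 65
  (1/2, 0) → P = 2
  (5/2, 0) → P = 10

The maximum is at (25/2, 15). Substituting into each constraint, equality holds for (i) and (ii); the remaining constraints have slack.

(i) and (ii)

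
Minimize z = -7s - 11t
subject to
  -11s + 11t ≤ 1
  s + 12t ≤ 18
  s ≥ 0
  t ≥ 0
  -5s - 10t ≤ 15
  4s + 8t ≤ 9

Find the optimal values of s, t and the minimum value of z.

Feasible corners and z = -7s - 11t:
  (0, 1/11) → z = -1
  (91/132, 103/132) → z = -295/22
  (0, 0) → z = 0
  (9/4, 0) → z = -63/4

s = 9/4, t = 0, minimum z = -63/4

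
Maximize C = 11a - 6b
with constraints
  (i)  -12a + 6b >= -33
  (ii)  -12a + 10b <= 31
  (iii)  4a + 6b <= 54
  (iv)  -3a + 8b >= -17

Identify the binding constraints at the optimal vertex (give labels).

Extreme points and C = 11a - 6b:
  (87/16, 43/8) → C = 441/16
  (27/13, -35/26) → C = 402/13
  (177/56, 193/28) → C = -369/56
  (-19/3, -9/2) → C = -128/3

The maximum is at (27/13, -35/26). Substituting into each constraint, equality holds for (i) and (iv); the remaining constraints have slack.

(i) and (iv)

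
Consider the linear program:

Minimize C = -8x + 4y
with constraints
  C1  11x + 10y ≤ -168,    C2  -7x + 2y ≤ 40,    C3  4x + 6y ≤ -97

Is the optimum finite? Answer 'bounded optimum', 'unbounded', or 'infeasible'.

unbounded

From the feasible point (-19/13, -395/26), moving in the direction (10, -11) keeps every constraint satisfied while C decreases without bound.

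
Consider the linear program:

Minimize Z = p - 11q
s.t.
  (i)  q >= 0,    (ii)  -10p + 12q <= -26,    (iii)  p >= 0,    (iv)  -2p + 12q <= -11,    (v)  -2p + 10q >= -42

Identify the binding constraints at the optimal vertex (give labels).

(iv) and (v)

Extreme points and Z = p - 11q:
  (11/2, 0) → Z = 11/2
  (21, 0) → Z = 21
  (197/2, 31/2) → Z = -72

The minimum is at (197/2, 31/2). Substituting into each constraint, equality holds for (iv) and (v); the remaining constraints have slack.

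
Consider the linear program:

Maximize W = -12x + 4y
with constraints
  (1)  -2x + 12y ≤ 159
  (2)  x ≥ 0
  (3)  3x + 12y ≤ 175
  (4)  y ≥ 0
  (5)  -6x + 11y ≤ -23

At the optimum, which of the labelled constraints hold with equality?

Corner points and W = -12x + 4y:
  (175/3, 0) → W = -700
  (2201/105, 327/35) → W = -7496/35
  (23/6, 0) → W = -46

The maximum is at (23/6, 0). Substituting into each constraint, equality holds for (4) and (5); the remaining constraints have slack.

(4) and (5)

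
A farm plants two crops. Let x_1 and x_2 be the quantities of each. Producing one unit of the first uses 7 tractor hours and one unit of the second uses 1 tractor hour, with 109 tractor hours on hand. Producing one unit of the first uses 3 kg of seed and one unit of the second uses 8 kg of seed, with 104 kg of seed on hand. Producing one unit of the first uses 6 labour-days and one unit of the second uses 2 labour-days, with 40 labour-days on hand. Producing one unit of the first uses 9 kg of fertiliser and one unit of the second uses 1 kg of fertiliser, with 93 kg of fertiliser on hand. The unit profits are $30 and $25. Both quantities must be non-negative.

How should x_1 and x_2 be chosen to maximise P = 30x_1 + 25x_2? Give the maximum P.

Feasible corners and P = 30x_1 + 25x_2:
  (0, 0) → P = 0
  (0, 13) → P = 325
  (20/3, 0) → P = 200
  (8/3, 12) → P = 380

The optimum lies where 3x_1 + 8x_2 = 104 and 6x_1 + 2x_2 = 40.
Solving simultaneously gives x_1 = 8/3, x_2 = 12.

x_1 = 8/3, x_2 = 12, maximum P = 380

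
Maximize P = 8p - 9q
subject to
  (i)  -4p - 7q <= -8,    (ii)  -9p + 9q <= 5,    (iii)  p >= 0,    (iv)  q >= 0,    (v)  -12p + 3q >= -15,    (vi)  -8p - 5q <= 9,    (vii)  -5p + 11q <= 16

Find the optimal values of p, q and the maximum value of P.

p = 43/32, q = 3/8, maximum P = 59/8

Corner points and P = 8p - 9q:
  (37/99, 92/99) → P = -532/99
  (43/32, 3/8) → P = 59/8
  (89/54, 119/54) → P = -359/54
  (71/39, 89/39) → P = -233/39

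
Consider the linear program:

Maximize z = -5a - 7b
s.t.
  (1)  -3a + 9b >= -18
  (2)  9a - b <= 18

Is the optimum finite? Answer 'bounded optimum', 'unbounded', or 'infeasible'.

From the feasible point (24/13, -18/13), moving in the direction (-9, -3) keeps every constraint satisfied while z increases without bound.

unbounded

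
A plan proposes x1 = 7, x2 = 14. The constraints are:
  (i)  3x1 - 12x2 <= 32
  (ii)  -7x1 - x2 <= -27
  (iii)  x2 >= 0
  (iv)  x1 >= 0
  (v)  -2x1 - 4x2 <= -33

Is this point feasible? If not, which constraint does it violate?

feasible

(i): -147 ≤ 32 ✓
(ii): -63 ≤ -27 ✓
(iii): 14 ≥ 0 ✓
(iv): 7 ≥ 0 ✓
(v): -70 ≤ -33 ✓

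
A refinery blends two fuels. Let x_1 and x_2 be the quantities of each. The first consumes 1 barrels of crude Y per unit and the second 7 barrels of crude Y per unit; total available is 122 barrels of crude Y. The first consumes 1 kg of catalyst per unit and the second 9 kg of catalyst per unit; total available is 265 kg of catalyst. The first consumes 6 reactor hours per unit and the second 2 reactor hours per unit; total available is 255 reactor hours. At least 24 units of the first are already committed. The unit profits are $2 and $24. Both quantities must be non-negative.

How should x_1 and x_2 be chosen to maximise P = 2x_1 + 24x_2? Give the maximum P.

Vertices and P = 2x_1 + 24x_2:
  (85/2, 0) → P = 85
  (24, 0) → P = 48
  (1541/40, 477/40) → P = 1453/4
  (24, 14) → P = 384

The optimum lies where x_1 + 7x_2 = 122 and x_1 = 24.
Solving simultaneously gives x_1 = 24, x_2 = 14.

x_1 = 24, x_2 = 14, maximum P = 384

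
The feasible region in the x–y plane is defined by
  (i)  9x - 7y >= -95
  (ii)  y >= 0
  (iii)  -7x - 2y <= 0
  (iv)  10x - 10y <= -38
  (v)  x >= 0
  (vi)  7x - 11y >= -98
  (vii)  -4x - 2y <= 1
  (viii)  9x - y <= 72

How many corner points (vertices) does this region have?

Of the 28 pairwise boundary intersections, those satisfying every inequality are:
  (0, 19/5)
  (379/40, 531/40)
  (0, 98/11)
  (445/46, 693/46)

4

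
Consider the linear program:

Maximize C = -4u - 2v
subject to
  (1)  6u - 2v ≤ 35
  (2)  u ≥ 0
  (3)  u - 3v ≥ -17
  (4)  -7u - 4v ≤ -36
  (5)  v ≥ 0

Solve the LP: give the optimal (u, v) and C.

u = 8/5, v = 31/5, maximum C = -94/5

Extreme points and C = -4u - 2v:
  (139/16, 137/16) → C = -415/8
  (35/6, 0) → C = -70/3
  (8/5, 31/5) → C = -94/5
  (36/7, 0) → C = -144/7

At the optimal vertex, u - 3v = -17 and -7u - 4v = -36.
Solving simultaneously gives u = 8/5, v = 31/5.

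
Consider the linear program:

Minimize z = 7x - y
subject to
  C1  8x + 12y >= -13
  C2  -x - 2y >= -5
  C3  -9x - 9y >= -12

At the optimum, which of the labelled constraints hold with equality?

Feasible corners and z = 7x - y:
  (-43/2, 53/4) → z = -655/4
  (29/4, -71/12) → z = 170/3
  (-7/3, 11/3) → z = -20

The minimum is at (-43/2, 53/4). Substituting into each constraint, equality holds for C1 and C2; the remaining constraints have slack.

C1 and C2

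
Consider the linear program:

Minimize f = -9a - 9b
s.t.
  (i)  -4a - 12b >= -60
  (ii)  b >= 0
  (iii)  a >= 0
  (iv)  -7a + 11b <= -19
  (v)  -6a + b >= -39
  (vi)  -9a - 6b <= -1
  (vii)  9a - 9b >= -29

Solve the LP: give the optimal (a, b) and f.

a = 132/19, b = 51/19, minimum f = -1647/19

Vertices and f = -9a - 9b:
  (111/16, 43/16) → f = -693/8
  (132/19, 51/19) → f = -1647/19
  (19/7, 0) → f = -171/7
  (13/2, 0) → f = -117/2

The optimum lies where -4a - 12b = -60 and -6a + b = -39.
Solving simultaneously gives a = 132/19, b = 51/19.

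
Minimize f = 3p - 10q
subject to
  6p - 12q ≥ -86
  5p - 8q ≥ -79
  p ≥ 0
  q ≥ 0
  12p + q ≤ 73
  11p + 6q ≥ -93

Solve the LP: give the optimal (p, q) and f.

p = 79/15, q = 49/5, minimum f = -411/5

Corner points and f = 3p - 10q:
  (0, 43/6) → f = -215/3
  (79/15, 49/5) → f = -411/5
  (0, 0) → f = 0
  (73/12, 0) → f = 73/4

The binding constraints are 6p - 12q = -86 and 12p + q = 73.
Solving simultaneously gives p = 79/15, q = 49/5.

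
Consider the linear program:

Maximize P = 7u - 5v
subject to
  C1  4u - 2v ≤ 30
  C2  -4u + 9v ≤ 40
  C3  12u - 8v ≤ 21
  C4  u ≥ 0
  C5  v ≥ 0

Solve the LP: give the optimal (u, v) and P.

u = 7/4, v = 0, maximum P = 49/4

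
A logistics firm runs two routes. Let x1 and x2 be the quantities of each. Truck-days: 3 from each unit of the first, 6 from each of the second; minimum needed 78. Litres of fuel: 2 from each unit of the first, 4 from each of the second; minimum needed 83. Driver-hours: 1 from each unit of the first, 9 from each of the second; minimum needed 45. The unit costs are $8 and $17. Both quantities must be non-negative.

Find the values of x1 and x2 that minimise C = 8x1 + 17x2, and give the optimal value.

x1 = 81/2, x2 = 1/2, minimum C = 665/2

Corner points and C = 8x1 + 17x2:
  (0, 83/4) → C = 1411/4
  (45, 0) → C = 360
  (81/2, 1/2) → C = 665/2
The feasible region is unbounded (it extends along (0, 1), (1, 0)), but C strictly increases along every unbounded feasible direction, so there is no improving ray and the minimum is attained at a vertex.

At the optimal vertex, 2x1 + 4x2 = 83 and x1 + 9x2 = 45.
Solving simultaneously gives x1 = 81/2, x2 = 1/2.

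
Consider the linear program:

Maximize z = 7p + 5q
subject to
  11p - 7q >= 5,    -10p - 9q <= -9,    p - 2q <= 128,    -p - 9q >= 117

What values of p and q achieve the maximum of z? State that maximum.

At the optimal vertex, p - 2q = 128 and -p - 9q = 117.
Solving simultaneously gives p = 918/11, q = -245/11.

p = 918/11, q = -245/11, maximum z = 5201/11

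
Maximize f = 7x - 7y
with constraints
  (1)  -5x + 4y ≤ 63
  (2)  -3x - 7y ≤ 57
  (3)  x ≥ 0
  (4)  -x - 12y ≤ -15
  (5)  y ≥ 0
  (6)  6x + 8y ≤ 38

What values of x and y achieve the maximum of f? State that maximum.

Extreme points and f = 7x - 7y:
  (0, 5/4) → f = -35/4
  (0, 19/4) → f = -133/4
  (21/4, 13/16) → f = 497/16

The binding constraints are -x - 12y = -15 and 6x + 8y = 38.
Solving simultaneously gives x = 21/4, y = 13/16.

x = 21/4, y = 13/16, maximum f = 497/16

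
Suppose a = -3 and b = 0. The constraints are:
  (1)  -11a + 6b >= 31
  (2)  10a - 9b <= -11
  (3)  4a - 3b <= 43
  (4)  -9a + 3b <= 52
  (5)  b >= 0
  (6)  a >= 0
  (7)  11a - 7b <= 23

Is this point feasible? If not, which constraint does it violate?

Constraint (6): a = -3, which is not ≥ 0. All other constraints are satisfied.

not feasible — violates (6)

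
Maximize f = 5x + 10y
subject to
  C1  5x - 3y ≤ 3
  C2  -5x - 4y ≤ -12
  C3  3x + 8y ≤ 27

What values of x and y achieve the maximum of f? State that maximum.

Extreme points and f = 5x + 10y:
  (48/35, 9/7) → f = 138/7
  (15/7, 18/7) → f = 255/7
  (-3/7, 99/28) → f = 465/14

At the optimal vertex, 5x - 3y = 3 and 3x + 8y = 27.
Solving simultaneously gives x = 15/7, y = 18/7.

x = 15/7, y = 18/7, maximum f = 255/7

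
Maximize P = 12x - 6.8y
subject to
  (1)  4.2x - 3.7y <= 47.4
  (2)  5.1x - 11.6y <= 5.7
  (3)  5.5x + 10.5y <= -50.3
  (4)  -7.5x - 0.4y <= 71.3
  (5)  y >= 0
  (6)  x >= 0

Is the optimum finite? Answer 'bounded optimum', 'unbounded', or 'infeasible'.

The boundaries 4.2x - 3.7y = 47.4 and 5.1x - 11.6y = 5.7 meet at (3525/199, 1452/199), but that point violates 5.5x + 10.5y ≤ -50.3. Every candidate vertex is excluded by some other constraint, so the feasible region is empty.

infeasible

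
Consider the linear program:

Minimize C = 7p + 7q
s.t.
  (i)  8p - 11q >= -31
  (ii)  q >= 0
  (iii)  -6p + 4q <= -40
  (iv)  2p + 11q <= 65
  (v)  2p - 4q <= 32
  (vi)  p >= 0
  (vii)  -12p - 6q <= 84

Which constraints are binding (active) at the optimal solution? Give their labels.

Corner points and C = 7p + 7q:
  (20/3, 0) → C = 140/3
  (16, 0) → C = 112
  (350/37, 155/37) → C = 3535/37
  (102/5, 11/5) → C = 791/5

The minimum is at (20/3, 0). Substituting into each constraint, equality holds for (ii) and (iii); the remaining constraints have slack.

(ii) and (iii)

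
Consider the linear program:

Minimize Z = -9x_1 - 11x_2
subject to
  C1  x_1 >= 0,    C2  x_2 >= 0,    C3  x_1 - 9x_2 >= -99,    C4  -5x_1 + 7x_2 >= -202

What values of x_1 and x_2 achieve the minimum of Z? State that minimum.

x_1 = 2511/38, x_2 = 697/38, minimum Z = -15133/19

Vertices and Z = -9x_1 - 11x_2:
  (0, 0) → Z = 0
  (0, 11) → Z = -121
  (202/5, 0) → Z = -1818/5
  (2511/38, 697/38) → Z = -15133/19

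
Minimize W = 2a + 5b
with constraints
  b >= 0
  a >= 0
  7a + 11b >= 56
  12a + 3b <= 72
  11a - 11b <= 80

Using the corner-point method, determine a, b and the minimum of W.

At the optimal vertex, 7a + 11b = 56 and 12a + 3b = 72.
Solving simultaneously gives a = 208/37, b = 56/37.

a = 208/37, b = 56/37, minimum W = 696/37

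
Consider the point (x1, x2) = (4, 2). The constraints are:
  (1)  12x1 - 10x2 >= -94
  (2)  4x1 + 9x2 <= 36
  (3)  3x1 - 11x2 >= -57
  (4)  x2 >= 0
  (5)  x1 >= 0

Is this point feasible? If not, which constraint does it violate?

feasible

(1): 28 ≥ -94 ✓
(2): 34 ≤ 36 ✓
(3): -10 ≥ -57 ✓
(4): 2 ≥ 0 ✓
(5): 4 ≥ 0 ✓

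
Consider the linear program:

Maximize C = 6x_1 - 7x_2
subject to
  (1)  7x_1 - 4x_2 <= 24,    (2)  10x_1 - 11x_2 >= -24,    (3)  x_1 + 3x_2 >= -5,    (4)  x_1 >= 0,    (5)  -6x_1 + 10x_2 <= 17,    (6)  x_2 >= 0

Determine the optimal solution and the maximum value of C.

Feasible corners and C = 6x_1 - 7x_2:
  (154/23, 263/46) → C = 7/46
  (24/7, 0) → C = 144/7
  (0, 17/10) → C = -119/10
  (0, 0) → C = 0

x_1 = 24/7, x_2 = 0, maximum C = 144/7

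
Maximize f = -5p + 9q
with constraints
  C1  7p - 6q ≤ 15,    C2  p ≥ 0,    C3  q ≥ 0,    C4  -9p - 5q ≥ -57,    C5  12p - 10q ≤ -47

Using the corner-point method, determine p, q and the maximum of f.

p = 0, q = 57/5, maximum f = 513/5

Feasible corners and f = -5p + 9q:
  (0, 57/5) → f = 513/5
  (0, 47/10) → f = 423/10
  (67/30, 369/50) → f = 4144/75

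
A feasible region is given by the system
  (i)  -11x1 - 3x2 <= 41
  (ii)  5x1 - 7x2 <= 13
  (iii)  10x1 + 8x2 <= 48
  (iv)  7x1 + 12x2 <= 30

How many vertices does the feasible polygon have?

3

The feasible vertices (each the meet of two boundaries and inside every other half-plane) are:
  (-62/23, -87/23)
  (-194/37, 617/111)
  (366/109, 59/109)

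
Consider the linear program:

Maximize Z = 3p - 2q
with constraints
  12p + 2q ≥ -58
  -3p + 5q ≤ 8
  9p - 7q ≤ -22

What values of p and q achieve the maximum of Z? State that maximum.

p = -9/4, q = 1/4, maximum Z = -29/4

The binding constraints are -3p + 5q = 8 and 9p - 7q = -22.
Solving simultaneously gives p = -9/4, q = 1/4.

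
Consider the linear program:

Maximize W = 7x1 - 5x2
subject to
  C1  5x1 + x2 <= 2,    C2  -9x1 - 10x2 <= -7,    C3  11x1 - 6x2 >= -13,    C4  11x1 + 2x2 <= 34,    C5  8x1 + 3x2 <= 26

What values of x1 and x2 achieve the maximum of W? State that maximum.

x1 = 13/41, x2 = 17/41, maximum W = 6/41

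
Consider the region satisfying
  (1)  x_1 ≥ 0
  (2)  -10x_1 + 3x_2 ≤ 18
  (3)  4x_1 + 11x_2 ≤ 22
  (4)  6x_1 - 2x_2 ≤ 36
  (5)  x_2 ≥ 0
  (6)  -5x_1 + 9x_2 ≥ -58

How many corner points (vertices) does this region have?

Intersecting each pair of boundary lines and keeping only the points that satisfy every inequality leaves:
  (0, 2)
  (0, 0)
  (11/2, 0)

3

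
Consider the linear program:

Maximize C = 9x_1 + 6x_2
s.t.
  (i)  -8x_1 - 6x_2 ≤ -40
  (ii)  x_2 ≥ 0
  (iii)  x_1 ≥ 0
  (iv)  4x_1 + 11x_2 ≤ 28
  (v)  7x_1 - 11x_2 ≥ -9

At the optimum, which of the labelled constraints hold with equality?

(ii) and (iv)

Feasible corners and C = 9x_1 + 6x_2:
  (5, 0) → C = 45
  (17/4, 1) → C = 177/4
  (7, 0) → C = 63

The maximum is at (7, 0). Substituting into each constraint, equality holds for (ii) and (iv); the remaining constraints have slack.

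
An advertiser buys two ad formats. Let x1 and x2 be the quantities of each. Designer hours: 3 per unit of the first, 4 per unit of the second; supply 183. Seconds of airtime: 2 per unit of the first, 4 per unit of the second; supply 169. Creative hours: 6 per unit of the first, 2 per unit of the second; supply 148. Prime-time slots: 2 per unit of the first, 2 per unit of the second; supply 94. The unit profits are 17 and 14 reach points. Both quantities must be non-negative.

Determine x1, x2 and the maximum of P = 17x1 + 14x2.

Feasible corners and P = 17x1 + 14x2:
  (0, 0) → P = 0
  (0, 169/4) → P = 1183/2
  (74/3, 0) → P = 1258/3
  (19/2, 75/2) → P = 1373/2
  (27/2, 67/2) → P = 1397/2

x1 = 27/2, x2 = 67/2, maximum P = 1397/2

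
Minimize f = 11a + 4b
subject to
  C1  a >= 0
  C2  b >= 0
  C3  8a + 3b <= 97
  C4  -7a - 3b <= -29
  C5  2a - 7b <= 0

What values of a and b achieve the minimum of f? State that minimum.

a = 0, b = 29/3, minimum f = 116/3

Feasible corners and f = 11a + 4b:
  (0, 97/3) → f = 388/3
  (0, 29/3) → f = 116/3
  (679/62, 97/31) → f = 8245/62
  (203/55, 58/55) → f = 493/11

At the optimal vertex, a = 0 and -7a - 3b = -29.
Solving simultaneously gives a = 0, b = 29/3.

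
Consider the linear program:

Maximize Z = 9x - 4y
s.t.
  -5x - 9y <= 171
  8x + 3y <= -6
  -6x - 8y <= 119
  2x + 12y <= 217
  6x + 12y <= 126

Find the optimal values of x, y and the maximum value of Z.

Corner points and Z = 9x - 4y:
  (309/46, -458/23) → Z = 6445/46
  (-75/13, 174/13) → Z = -1371/13
  (-113/2, 55/2) → Z = -1237/2
  (-91/4, 175/8) → Z = -1169/4

x = 309/46, y = -458/23, maximum Z = 6445/46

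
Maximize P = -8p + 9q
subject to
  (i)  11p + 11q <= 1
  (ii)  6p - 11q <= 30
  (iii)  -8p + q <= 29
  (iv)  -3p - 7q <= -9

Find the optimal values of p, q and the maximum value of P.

At the optimal vertex, 11p + 11q = 1 and -8p + q = 29.
Solving simultaneously gives p = -106/33, q = 109/33.

p = -106/33, q = 109/33, maximum P = 1829/33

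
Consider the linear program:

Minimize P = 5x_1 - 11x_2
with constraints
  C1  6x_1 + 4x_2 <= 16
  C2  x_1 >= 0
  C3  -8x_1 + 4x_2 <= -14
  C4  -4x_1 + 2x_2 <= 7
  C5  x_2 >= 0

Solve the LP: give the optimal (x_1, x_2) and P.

x_1 = 15/7, x_2 = 11/14, minimum P = 29/14

Vertices and P = 5x_1 - 11x_2:
  (15/7, 11/14) → P = 29/14
  (8/3, 0) → P = 40/3
  (7/4, 0) → P = 35/4

At the optimal vertex, 6x_1 + 4x_2 = 16 and -8x_1 + 4x_2 = -14.
Solving simultaneously gives x_1 = 15/7, x_2 = 11/14.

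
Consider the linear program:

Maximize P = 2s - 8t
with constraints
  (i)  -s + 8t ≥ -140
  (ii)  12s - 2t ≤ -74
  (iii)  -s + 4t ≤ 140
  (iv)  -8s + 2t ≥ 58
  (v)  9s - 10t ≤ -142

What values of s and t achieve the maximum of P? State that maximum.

Corner points and P = 2s - 8t:
  (-420, -70) → P = -280
  (-1268/31, -701/31) → P = 3072/31
  (-8/23, 803/23) → P = -280
  (-4, 13) → P = -112
  (-148/31, 307/31) → P = -2752/31

At the optimal vertex, -s + 8t = -140 and 9s - 10t = -142.
Solving simultaneously gives s = -1268/31, t = -701/31.

s = -1268/31, t = -701/31, maximum P = 3072/31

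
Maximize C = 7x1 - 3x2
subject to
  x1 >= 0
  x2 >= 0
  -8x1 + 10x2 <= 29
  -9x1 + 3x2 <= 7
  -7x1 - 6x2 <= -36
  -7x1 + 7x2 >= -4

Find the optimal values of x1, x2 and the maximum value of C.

x1 = 243/14, x2 = 235/14, maximum C = 498/7

Extreme points and C = 7x1 - 3x2:
  (93/59, 491/118) → C = -171/118
  (243/14, 235/14) → C = 498/7
  (276/91, 32/13) → C = 180/13

The binding constraints are -8x1 + 10x2 = 29 and -7x1 + 7x2 = -4.
Solving simultaneously gives x1 = 243/14, x2 = 235/14.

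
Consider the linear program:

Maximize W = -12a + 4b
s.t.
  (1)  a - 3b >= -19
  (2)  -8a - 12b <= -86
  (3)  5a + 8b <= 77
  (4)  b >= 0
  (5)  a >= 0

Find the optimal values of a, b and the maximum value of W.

a = 5/6, b = 119/18, maximum W = 148/9

Feasible corners and W = -12a + 4b:
  (5/6, 119/18) → W = 148/9
  (79/23, 172/23) → W = -260/23
  (43/4, 0) → W = -129
  (77/5, 0) → W = -924/5

The optimum lies where a - 3b = -19 and -8a - 12b = -86.
Solving simultaneously gives a = 5/6, b = 119/18.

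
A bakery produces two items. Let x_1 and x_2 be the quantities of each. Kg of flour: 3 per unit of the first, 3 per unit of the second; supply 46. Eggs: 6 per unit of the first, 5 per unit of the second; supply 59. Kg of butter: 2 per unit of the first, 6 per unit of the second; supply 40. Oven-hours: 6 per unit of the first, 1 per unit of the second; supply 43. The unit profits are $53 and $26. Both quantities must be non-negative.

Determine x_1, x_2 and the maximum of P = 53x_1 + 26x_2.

Vertices and P = 53x_1 + 26x_2:
  (0, 0) → P = 0
  (0, 20/3) → P = 520/3
  (43/6, 0) → P = 2279/6
  (77/13, 61/13) → P = 5667/13
  (13/2, 4) → P = 897/2

The optimum lies where 6x_1 + 5x_2 = 59 and 6x_1 + x_2 = 43.
Solving simultaneously gives x_1 = 13/2, x_2 = 4.

x_1 = 13/2, x_2 = 4, maximum P = 897/2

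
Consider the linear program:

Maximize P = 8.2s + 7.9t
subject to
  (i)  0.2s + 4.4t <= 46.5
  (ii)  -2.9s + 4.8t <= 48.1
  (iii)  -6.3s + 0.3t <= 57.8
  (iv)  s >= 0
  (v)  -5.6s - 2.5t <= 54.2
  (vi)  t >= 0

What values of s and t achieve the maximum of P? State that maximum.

s = 232.5, t = 0, maximum P = 1906.5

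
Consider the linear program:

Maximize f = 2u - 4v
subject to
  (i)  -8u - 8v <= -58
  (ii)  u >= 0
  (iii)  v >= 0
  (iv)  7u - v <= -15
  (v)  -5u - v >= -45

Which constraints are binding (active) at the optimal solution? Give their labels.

Extreme points and f = 2u - 4v:
  (0, 15) → f = -60
  (0, 45) → f = -180
  (5/2, 65/2) → f = -125

The maximum is at (0, 15). Substituting into each constraint, equality holds for (ii) and (iv); the remaining constraints have slack.

(ii) and (iv)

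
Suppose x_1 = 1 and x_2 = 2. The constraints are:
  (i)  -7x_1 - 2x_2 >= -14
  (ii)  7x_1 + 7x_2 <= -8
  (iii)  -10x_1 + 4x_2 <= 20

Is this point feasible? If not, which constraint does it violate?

Constraint (ii): 7x_1 + 7x_2 = 21, which is not ≤ -8. All other constraints are satisfied.

not feasible — violates (ii)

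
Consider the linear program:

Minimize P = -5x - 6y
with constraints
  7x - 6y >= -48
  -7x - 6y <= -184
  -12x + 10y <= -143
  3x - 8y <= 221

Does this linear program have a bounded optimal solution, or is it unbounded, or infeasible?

unbounded

From the feasible point (669, 1577/2), moving in the direction (6, 7) keeps every constraint satisfied while P decreases without bound.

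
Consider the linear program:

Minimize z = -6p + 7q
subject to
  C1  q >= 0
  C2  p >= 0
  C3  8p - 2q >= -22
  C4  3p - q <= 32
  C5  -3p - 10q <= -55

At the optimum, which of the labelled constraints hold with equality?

C4 and C5

Vertices and z = -6p + 7q:
  (0, 11) → z = 77
  (0, 11/2) → z = 77/2
  (125/11, 23/11) → z = -589/11
The feasible region is unbounded (it extends along (1, 3), (1, 4)), but z strictly increases along every unbounded feasible direction, so there is no improving ray and the minimum is attained at a vertex.

The minimum is at (125/11, 23/11). Substituting into each constraint, equality holds for C4 and C5; the remaining constraints have slack.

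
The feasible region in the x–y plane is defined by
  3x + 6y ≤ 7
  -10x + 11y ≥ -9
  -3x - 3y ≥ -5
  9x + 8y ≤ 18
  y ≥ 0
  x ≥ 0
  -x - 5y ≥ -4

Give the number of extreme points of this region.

5

Intersecting each pair of boundary lines and keeping only the points that satisfy every inequality leaves:
  (82/63, 23/63)
  (9/10, 0)
  (13/12, 7/12)
  (0, 0)
  (0, 4/5)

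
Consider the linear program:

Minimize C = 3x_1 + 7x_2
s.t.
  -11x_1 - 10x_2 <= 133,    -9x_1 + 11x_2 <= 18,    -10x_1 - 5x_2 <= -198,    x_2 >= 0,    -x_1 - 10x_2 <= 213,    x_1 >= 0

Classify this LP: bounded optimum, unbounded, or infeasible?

bounded optimum

Vertices and C = 3x_1 + 7x_2:
  (2088/155, 1962/155) → C = 19998/155
  (99/5, 0) → C = 297/5
The feasible region has finitely many vertices and no improving ray; the minimum is 297/5 at (99/5, 0).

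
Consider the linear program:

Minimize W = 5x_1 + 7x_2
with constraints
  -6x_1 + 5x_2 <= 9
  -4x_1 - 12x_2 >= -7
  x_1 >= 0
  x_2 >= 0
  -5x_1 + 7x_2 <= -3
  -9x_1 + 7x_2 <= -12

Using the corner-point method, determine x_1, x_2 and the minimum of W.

Extreme points and W = 5x_1 + 7x_2:
  (7/4, 0) → W = 35/4
  (193/136, 15/136) → W = 535/68
  (4/3, 0) → W = 20/3

The optimum lies where x_2 = 0 and -9x_1 + 7x_2 = -12.
Solving simultaneously gives x_1 = 4/3, x_2 = 0.

x_1 = 4/3, x_2 = 0, minimum W = 20/3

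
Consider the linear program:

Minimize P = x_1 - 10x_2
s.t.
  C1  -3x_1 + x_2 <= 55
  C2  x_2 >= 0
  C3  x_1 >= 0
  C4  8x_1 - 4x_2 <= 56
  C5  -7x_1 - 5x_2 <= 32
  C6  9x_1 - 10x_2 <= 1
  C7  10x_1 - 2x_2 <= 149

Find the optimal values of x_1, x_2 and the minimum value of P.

Corner points and P = x_1 - 10x_2:
  (0, 55) → P = -550
  (259/4, 997/4) → P = -9711/4
  (0, 0) → P = 0
  (1/9, 0) → P = 1/9
  (139/11, 124/11) → P = -1101/11
  (121/6, 79/3) → P = -1459/6

x_1 = 259/4, x_2 = 997/4, minimum P = -9711/4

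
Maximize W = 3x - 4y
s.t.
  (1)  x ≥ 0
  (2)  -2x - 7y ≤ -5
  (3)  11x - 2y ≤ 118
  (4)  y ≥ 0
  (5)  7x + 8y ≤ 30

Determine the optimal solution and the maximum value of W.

x = 30/7, y = 0, maximum W = 90/7

Extreme points and W = 3x - 4y:
  (0, 5/7) → W = -20/7
  (0, 15/4) → W = -15
  (5/2, 0) → W = 15/2
  (30/7, 0) → W = 90/7

The binding constraints are y = 0 and 7x + 8y = 30.
Solving simultaneously gives x = 30/7, y = 0.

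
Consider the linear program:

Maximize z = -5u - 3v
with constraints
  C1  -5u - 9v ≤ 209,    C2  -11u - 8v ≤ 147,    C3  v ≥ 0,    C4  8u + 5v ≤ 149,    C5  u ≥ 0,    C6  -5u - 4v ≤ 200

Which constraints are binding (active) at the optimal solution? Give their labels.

C3 and C5

Corner points and z = -5u - 3v:
  (149/8, 0) → z = -745/8
  (0, 0) → z = 0
  (0, 149/5) → z = -447/5

The maximum is at (0, 0). Substituting into each constraint, equality holds for C3 and C5; the remaining constraints have slack.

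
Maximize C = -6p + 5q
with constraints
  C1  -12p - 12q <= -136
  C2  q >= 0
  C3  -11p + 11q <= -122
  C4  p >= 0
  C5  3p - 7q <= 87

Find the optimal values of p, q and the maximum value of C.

Extreme points and C = -6p + 5q:
  (34/3, 0) → C = -68
  (370/33, 4/33) → C = -200/3
  (29, 0) → C = -174
The feasible region is unbounded (it extends along (7, 3), (1, 1)), but C strictly decreases along every unbounded feasible direction, so there is no improving ray and the maximum is attained at a vertex.

p = 370/33, q = 4/33, maximum C = -200/3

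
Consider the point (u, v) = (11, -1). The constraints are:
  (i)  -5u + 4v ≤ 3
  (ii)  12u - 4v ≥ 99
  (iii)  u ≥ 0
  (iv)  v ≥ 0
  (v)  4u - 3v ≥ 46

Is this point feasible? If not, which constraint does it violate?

Constraint (iv): v = -1, which is not ≥ 0. All other constraints are satisfied.

not feasible — violates (iv)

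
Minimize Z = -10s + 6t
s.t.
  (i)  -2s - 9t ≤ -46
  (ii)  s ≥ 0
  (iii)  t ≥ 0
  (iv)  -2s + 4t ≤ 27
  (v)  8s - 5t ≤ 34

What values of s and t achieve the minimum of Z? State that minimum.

s = 271/22, t = 142/11, minimum Z = -503/11

Vertices and Z = -10s + 6t:
  (0, 46/9) → Z = 92/3
  (268/41, 150/41) → Z = -1780/41
  (0, 27/4) → Z = 81/2
  (271/22, 142/11) → Z = -503/11

The optimum lies where -2s + 4t = 27 and 8s - 5t = 34.
Solving simultaneously gives s = 271/22, t = 142/11.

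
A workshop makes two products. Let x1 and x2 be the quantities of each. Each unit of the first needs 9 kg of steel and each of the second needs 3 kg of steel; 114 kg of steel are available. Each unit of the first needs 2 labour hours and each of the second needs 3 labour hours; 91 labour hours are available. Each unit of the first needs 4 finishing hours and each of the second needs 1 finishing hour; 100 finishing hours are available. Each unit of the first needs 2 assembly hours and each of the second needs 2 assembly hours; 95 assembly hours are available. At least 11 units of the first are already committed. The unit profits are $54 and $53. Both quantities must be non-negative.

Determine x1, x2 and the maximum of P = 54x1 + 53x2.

x1 = 11, x2 = 5, maximum P = 859

Vertices and P = 54x1 + 53x2:
  (38/3, 0) → P = 684
  (11, 0) → P = 594
  (11, 5) → P = 859

At the optimal vertex, 9x1 + 3x2 = 114 and x1 = 11.
Solving simultaneously gives x1 = 11, x2 = 5.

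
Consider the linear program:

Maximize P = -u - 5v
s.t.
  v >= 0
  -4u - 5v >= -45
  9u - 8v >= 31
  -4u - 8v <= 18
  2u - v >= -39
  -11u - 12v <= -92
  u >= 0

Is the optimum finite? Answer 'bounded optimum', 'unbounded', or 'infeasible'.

Extreme points and P = -u - 5v:
  (45/4, 0) → P = -45/4
  (92/11, 0) → P = -92/11
  (515/77, 281/77) → P = -1920/77
  (277/49, 487/196) → P = -3543/196
The feasible region has finitely many vertices and no improving ray; the maximum is -92/11 at (92/11, 0).

bounded optimum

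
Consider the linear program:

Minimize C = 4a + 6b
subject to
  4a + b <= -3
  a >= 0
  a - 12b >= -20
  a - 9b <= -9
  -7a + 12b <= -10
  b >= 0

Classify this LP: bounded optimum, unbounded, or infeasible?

The boundaries a - 12b = -20 and a - 9b = -9 meet at (24, 11/3), but that point violates 4a + b ≤ -3. Every candidate vertex is excluded by some other constraint, so the feasible region is empty.

infeasible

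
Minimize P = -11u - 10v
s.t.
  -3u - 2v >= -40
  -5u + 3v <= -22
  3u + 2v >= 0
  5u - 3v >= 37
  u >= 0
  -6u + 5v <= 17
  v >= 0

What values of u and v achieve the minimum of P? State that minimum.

Feasible corners and P = -11u - 10v:
  (194/19, 89/19) → P = -3024/19
  (40/3, 0) → P = -440/3
  (37/5, 0) → P = -407/5

u = 194/19, v = 89/19, minimum P = -3024/19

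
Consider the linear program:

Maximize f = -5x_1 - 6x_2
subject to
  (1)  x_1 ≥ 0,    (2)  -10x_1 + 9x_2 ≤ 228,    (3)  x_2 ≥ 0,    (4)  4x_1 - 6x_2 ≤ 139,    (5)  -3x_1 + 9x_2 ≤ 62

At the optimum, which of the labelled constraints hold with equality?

(1) and (3)

Vertices and f = -5x_1 - 6x_2:
  (0, 0) → f = 0
  (0, 62/9) → f = -124/3
  (139/4, 0) → f = -695/4
  (541/6, 665/18) → f = -1345/2

The maximum is at (0, 0). Substituting into each constraint, equality holds for (1) and (3); the remaining constraints have slack.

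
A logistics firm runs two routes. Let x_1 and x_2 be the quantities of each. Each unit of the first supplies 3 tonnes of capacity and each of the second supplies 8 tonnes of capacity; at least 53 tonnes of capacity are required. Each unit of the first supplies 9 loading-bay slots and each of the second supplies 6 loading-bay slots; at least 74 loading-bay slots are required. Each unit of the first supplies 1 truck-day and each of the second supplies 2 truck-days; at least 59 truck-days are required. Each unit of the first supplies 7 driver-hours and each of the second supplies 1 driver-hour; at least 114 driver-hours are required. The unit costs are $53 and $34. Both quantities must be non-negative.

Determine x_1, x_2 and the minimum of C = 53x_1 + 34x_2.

x_1 = 13, x_2 = 23, minimum C = 1471

Vertices and C = 53x_1 + 34x_2:
  (0, 114) → C = 3876
  (59, 0) → C = 3127
  (13, 23) → C = 1471
The feasible region is unbounded (it extends along (0, 1), (1, 0)), but C strictly increases along every unbounded feasible direction, so there is no improving ray and the minimum is attained at a vertex.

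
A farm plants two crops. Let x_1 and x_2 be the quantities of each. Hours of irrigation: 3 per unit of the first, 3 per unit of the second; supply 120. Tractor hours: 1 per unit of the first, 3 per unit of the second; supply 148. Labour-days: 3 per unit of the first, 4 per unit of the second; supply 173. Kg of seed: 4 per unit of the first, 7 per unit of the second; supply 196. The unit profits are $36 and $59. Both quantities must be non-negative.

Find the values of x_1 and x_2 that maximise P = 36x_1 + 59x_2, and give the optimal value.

x_1 = 28, x_2 = 12, maximum P = 1716

Extreme points and P = 36x_1 + 59x_2:
  (0, 0) → P = 0
  (0, 28) → P = 1652
  (40, 0) → P = 1440
  (28, 12) → P = 1716

The optimum lies where 3x_1 + 3x_2 = 120 and 4x_1 + 7x_2 = 196.
Solving simultaneously gives x_1 = 28, x_2 = 12.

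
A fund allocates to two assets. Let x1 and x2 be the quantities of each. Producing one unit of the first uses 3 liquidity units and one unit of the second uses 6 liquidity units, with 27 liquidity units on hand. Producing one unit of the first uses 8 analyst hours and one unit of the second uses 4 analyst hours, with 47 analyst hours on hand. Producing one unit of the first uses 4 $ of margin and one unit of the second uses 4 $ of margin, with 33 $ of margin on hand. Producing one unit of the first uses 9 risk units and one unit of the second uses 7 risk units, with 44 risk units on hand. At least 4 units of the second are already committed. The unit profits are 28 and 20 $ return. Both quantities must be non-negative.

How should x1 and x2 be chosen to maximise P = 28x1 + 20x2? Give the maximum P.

Corner points and P = 28x1 + 20x2:
  (0, 9/2) → P = 90
  (0, 4) → P = 80
  (1, 4) → P = 108

x1 = 1, x2 = 4, maximum P = 108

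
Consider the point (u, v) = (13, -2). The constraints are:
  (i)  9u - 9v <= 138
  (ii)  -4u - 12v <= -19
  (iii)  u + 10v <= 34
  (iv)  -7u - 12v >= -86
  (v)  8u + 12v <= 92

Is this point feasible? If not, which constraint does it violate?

feasible

(i): 135 ≤ 138 ✓
(ii): -28 ≤ -19 ✓
(iii): -7 ≤ 34 ✓
(iv): -67 ≥ -86 ✓
(v): 80 ≤ 92 ✓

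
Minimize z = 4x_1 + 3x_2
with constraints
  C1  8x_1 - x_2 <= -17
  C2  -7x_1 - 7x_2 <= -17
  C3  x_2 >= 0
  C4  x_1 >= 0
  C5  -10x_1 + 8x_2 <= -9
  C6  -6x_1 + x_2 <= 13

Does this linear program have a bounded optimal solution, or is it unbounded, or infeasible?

infeasible

The boundaries -7x_1 - 7x_2 = -17 and x_2 = 0 meet at (17/7, 0), but that point violates 8x_1 - x_2 ≤ -17. Every candidate vertex is excluded by some other constraint, so the feasible region is empty.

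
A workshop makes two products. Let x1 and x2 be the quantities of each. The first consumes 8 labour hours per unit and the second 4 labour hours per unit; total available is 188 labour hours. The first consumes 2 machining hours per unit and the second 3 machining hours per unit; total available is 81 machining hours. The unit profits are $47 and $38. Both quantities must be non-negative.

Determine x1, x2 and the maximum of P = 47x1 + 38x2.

x1 = 15, x2 = 17, maximum P = 1351

Vertices and P = 47x1 + 38x2:
  (0, 0) → P = 0
  (0, 27) → P = 1026
  (47/2, 0) → P = 2209/2
  (15, 17) → P = 1351

The optimum lies where 8x1 + 4x2 = 188 and 2x1 + 3x2 = 81.
Solving simultaneously gives x1 = 15, x2 = 17.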